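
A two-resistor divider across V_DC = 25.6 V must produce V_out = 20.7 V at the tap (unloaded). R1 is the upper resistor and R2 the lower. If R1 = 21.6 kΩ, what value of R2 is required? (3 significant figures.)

R2 ≈ 91.2 kΩ

V_out/V_DC = R2/(R1+R2) = 0.8086.
Rearranging, R2 = R1·k/(1−k) = 21.6 × 4.224 = 91.25 kΩ.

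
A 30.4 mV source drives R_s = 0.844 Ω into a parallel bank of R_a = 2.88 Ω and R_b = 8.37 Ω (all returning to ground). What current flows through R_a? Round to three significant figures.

I ≈ 7.57 mA

Parallel bank: R_p = 1/(1/2.88 + 1/8.37) = 2.143 Ω.
Node voltage V_A = V_s · R_p/(R_s + R_p) = 30.4 × 0.7174 = 21.81 mV.
I(R_a) = V_A / R_a = 21.81/2.88 = 7.573 mA.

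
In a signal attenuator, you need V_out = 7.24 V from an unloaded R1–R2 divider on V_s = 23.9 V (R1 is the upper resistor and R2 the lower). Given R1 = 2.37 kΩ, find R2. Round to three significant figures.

Required fraction k = V_out/V_s = 0.3029.
R2 = R1 · 0.3029/(1 − 0.3029) = 1.030 kΩ.

R2 ≈ 1.03 kΩ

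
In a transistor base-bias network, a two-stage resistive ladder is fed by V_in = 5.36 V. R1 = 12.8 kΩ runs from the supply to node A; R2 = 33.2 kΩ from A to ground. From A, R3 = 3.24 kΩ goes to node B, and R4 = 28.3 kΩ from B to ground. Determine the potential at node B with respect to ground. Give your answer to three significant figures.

V_B ≈ 2.68 V

Looking into the second stage from A: R3 + R4 = 31.54 kΩ appears in parallel with R2.
R2 ‖ (R3+R4) = 16.17 kΩ.
V_A = 5.36 × 16.17/(12.8 + 16.17) = 2.992 V.
V_B = V_A × 0.8973 = 2.685 V.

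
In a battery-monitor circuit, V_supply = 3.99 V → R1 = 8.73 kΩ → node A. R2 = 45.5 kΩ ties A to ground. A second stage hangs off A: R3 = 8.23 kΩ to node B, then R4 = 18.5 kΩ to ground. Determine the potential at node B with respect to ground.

The second stage (R3 + R4 = 26.73 kΩ) loads node A in parallel with R2.
Effective lower resistance at A: R2 ‖ 26.73 = 16.84 kΩ.
V_A = 3.99 × 16.84/(8.73 + 16.84) = 2.628 V.
Stage 2 is unloaded, so V_B = V_A · R4/(R3+R4) = 2.628 × 18.5/26.73 = 1.819 V.

V_B ≈ 1.82 V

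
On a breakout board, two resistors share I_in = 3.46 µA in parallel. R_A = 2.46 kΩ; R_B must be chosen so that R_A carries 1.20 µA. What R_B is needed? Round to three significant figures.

R_B ≈ 1.31 kΩ

Two-branch current divider: I_A = I_in · R_B/(R_A + R_B).
With f = 0.3468, R_B = R_A · f/(1−f) = 2.46 × 0.5310 = 1.306 kΩ.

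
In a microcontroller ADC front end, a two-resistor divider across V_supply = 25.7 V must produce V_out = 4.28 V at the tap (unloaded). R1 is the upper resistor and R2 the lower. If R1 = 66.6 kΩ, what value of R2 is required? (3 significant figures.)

R2 ≈ 13.3 kΩ

The divider ratio is R2/(R1+R2) = 4.28/25.7 = 0.1665.
Rearranging, R2 = R1·k/(1−k) = 66.6 × 0.1998 = 13.31 kΩ.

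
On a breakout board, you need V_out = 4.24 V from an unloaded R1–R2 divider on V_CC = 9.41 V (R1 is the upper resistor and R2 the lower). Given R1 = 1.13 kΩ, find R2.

R2 ≈ 0.927 kΩ

V_out/V_CC = R2/(R1+R2) = 0.4506.
R2 = R1 · 0.4506/(1 − 0.4506) = 0.9267 kΩ.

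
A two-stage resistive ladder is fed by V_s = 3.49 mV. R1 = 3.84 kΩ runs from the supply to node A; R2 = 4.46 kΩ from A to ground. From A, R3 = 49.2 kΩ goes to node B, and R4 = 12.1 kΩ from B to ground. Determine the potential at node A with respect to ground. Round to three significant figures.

Looking into the second stage from A: R3 + R4 = 61.30 kΩ appears in parallel with R2.
Effective lower resistance at A: R2 ‖ 61.30 = 4.158 kΩ.
First divider: V_A = V_s · 4.158/(3.84 + 4.158) = 1.814 mV.

V_A ≈ 1.81 mV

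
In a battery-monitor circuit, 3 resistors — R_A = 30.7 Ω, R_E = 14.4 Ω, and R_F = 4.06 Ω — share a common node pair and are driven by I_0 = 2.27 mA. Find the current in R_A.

Total conductance ΣG = 1/30.7 + 1/14.4 + 1/4.06 = 0.3483 (units of 1/Ω).
Current divider: I(R_A) = I_0 · G_k/ΣG = 2.27 × (0.03257/0.3483) = 2.27 × 0.09351 = 0.2123 mA.

I ≈ 0.212 mA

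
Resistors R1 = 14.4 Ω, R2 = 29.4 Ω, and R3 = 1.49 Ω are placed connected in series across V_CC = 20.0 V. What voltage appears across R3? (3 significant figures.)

V ≈ 0.658 V

Series total: ΣR = 14.4 + 29.4 + 1.49 = 45.29 Ω.
By the voltage-divider rule, V = 20.0 × 1.490/45.29 = 0.6580 V.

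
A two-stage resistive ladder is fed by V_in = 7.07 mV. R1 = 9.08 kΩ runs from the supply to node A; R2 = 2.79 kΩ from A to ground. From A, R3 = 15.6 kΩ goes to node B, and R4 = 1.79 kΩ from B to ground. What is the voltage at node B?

Looking into the second stage from A: R3 + R4 = 17.39 kΩ appears in parallel with R2.
R2 ‖ (R3+R4) = 2.404 kΩ.
First divider: V_A = V_in · 2.404/(9.08 + 2.404) = 1.480 mV.
Then the unloaded second divider: V_B = V_A × R4/(R3+R4) = 1.480 × 0.1029 = 0.1524 mV.

V_B ≈ 0.152 mV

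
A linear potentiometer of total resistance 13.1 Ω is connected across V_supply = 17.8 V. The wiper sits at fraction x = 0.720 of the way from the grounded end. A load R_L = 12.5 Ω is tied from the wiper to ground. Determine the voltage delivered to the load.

Split the track: R_lower = x·R_p = 9.432 Ω, R_upper = (1−x)·R_p = 3.668 Ω.
R_L loads the lower segment: effective lower R = 5.376 Ω.
Loaded-divider output: V_out = 17.8 × 0.5944 = 10.58 V.

V_out ≈ 10.6 V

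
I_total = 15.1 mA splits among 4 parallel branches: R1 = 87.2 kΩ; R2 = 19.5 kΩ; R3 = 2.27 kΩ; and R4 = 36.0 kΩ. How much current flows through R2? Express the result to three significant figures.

I ≈ 1.46 mA

Conductances: ΣG = 1/87.2 + 1/19.5 + 1/2.27 + 1/36.0 = 0.5311 (1/kΩ).
R2 takes the fraction G_k/ΣG = 0.05128/0.5311 = 0.09657, so I = 15.1 × 0.09657 = 1.458 mA.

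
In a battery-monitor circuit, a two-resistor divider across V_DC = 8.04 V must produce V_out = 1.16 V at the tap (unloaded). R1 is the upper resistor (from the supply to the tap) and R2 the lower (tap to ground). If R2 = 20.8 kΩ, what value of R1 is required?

V_out/V_DC = R2/(R1+R2) = 0.1443.
R1 = R2·(1/k − 1) = 20.8 × 5.931 = 123.4 kΩ.

R1 ≈ 123 kΩ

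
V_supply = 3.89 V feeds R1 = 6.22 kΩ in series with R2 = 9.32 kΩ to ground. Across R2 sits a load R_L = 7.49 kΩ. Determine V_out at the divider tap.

The load sits in parallel with R2, giving an effective lower resistance R2' = R2·R_L/(R2+R_L) = 4.153 kΩ.
Voltage divider with the loaded lower leg: V_out = 3.89 × 4.153/(6.22 + 4.153) = 3.89 × 0.4003 = 1.557 V.
(Unloaded it would be 2.33 V; the load pulls it down.)

V_out ≈ 1.56 V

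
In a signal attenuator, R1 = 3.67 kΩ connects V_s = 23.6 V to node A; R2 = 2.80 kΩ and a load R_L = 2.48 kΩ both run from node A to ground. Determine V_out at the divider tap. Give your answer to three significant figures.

First combine the lower leg with the load: R2 ‖ R_L = 1.315 kΩ.
Voltage divider with the loaded lower leg: V_out = 23.6 × 1.315/(3.67 + 1.315) = 23.6 × 0.2638 = 6.226 V.
(Unloaded it would be 10.2 V; the load pulls it down.)

V_out ≈ 6.23 V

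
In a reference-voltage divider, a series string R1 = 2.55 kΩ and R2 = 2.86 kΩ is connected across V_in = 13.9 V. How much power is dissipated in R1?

P ≈ 16.8 mW

ΣR = 5.410 kΩ → I = 13.9/5.410 = 2.569 mA.
V(R1) = I·R = 6.552 V; P = V·I = 6.552 × 2.569 = 16.83 mW.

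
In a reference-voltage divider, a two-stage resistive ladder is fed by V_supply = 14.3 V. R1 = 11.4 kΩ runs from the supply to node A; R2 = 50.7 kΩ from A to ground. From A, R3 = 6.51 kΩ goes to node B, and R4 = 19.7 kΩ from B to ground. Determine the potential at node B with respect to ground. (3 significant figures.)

The second stage (R3 + R4 = 26.21 kΩ) loads node A in parallel with R2.
Effective lower resistance at A: R2 ‖ 26.21 = 17.28 kΩ.
V_A = 14.3 × 17.28/(11.4 + 17.28) = 8.615 V.
V_B = V_A × 0.7516 = 6.476 V.

V_B ≈ 6.48 V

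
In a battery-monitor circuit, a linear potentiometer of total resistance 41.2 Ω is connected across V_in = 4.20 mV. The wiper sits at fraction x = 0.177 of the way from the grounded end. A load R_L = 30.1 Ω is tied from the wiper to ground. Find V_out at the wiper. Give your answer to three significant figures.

V_out ≈ 0.620 mV

Lower segment x·R_p = 7.292 Ω; upper segment (1−x)·R_p = 33.91 Ω.
(x·R_p) ‖ R_L = 5.870 Ω.
Loaded-divider output: V_out = 4.20 × 0.1476 = 0.6198 mV.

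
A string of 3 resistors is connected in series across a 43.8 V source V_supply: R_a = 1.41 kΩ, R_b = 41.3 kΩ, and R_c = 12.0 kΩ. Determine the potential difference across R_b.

Total series resistance ΣR = 1.41 + 41.3 + 12.0 = 54.71 kΩ.
V = V_supply · R/ΣR = 43.8 × 0.7549 = 33.06 V.

V ≈ 33.1 V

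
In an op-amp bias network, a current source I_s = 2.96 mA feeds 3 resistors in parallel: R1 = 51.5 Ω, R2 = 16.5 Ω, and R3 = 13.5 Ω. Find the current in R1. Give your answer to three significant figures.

ΣG = 1/51.5 + 1/16.5 + 1/13.5 = 0.1541.
By the current-divider rule, I = I_s · G_k/ΣG = 2.96 × 0.1260 = 0.3730 mA.

I ≈ 0.373 mA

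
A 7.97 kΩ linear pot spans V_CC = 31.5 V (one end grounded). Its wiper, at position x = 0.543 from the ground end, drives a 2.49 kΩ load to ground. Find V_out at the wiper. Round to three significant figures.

The pot divides into 3.642 kΩ above the wiper and 4.328 kΩ below.
(x·R_p) ‖ R_L = 1.581 kΩ.
Then V_out = V_CC · 1.581/(3.642 + 1.581) = 9.533 V.
(Unloaded: V_out = x·V_CC = 17.1 V.)

V_out ≈ 9.53 V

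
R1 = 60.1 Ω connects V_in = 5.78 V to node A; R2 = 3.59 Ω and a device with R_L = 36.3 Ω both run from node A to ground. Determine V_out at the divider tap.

First combine the lower leg with the load: R2 ‖ R_L = 3.267 Ω.
Now apply the divider: V_out = 5.78 × 0.05156 = 0.2980 V.

V_out ≈ 0.298 V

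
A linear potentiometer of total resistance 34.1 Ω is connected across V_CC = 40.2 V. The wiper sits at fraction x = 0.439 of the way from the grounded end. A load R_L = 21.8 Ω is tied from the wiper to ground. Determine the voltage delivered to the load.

V_out ≈ 12.7 V

Split the track: R_lower = x·R_p = 14.97 Ω, R_upper = (1−x)·R_p = 19.13 Ω.
R_L loads the lower segment: effective lower R = 8.875 Ω.
V_out = 40.2 × 8.875/(19.13 + 8.875) = 12.74 V.
(Unloaded: V_out = x·V_CC = 17.6 V.)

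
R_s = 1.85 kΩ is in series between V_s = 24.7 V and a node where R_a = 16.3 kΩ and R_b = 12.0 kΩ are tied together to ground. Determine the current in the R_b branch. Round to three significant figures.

I ≈ 1.62 mA

Equivalent of the parallel group: R_p = 6.912 kΩ.
Node voltage V_A = V_s · R_p/(R_s + R_p) = 24.7 × 0.7889 = 19.48 V.
I(R_b) = V_A / R_b = 19.48/12.0 = 1.624 mA.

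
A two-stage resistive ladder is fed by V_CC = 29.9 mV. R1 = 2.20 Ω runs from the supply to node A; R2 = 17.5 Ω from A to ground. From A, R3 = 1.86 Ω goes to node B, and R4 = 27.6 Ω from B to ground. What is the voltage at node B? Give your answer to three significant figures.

The second stage (R3 + R4 = 29.46 Ω) loads node A in parallel with R2.
Effective lower resistance at A: R2 ‖ 29.46 = 10.98 Ω.
V_A = 29.9 × 10.98/(2.20 + 10.98) = 24.91 mV.
Stage 2 is unloaded, so V_B = V_A · R4/(R3+R4) = 24.91 × 27.6/29.46 = 23.34 mV.

V_B ≈ 23.3 mV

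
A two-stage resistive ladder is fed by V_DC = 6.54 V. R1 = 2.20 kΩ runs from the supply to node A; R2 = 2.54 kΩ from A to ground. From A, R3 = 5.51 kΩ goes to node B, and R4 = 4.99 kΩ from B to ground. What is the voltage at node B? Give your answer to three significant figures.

Node A sees R2 in parallel with the series input of stage 2, R3 + R4 = 10.50 kΩ.
R2 ‖ (R3+R4) = 2.045 kΩ.
First divider: V_A = V_DC · 2.045/(2.20 + 2.045) = 3.151 V.
Stage 2 is unloaded, so V_B = V_A · R4/(R3+R4) = 3.151 × 4.99/10.50 = 1.497 V.

V_B ≈ 1.50 V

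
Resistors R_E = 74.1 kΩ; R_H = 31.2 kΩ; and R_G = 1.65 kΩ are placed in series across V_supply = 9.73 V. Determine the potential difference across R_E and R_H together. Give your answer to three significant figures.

Total series resistance ΣR = 74.1 + 31.2 + 1.65 = 106.9 kΩ.
R_{R_E..R_H} = 74.1 + 31.2 = 105.3 kΩ.
By the voltage-divider rule, V = 9.73 × 105.3/106.9 = 9.580 V.

V ≈ 9.58 V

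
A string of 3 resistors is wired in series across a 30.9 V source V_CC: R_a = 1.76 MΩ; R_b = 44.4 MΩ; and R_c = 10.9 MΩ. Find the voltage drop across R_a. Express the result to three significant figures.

Total series resistance ΣR = 1.76 + 44.4 + 10.9 = 57.06 MΩ.
Voltage divider: V = V_CC · (1.760 / 57.06) = 30.9 × 0.03084 = 0.9531 V.

V ≈ 0.953 V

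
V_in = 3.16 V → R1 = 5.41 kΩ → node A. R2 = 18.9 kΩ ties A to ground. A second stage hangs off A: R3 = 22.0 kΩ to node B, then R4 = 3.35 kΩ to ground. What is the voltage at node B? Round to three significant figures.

V_B ≈ 0.278 V

Looking into the second stage from A: R3 + R4 = 25.35 kΩ appears in parallel with R2.
R2 ‖ (R3+R4) = 10.83 kΩ.
V_A = 3.16 × 10.83/(5.41 + 10.83) = 2.107 V.
Stage 2 is unloaded, so V_B = V_A · R4/(R3+R4) = 2.107 × 3.35/25.35 = 0.2785 V.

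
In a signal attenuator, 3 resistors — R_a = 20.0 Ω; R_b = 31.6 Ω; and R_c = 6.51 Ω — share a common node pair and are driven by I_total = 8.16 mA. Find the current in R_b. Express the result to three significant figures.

I ≈ 1.10 mA

Conductances: ΣG = 1/20.0 + 1/31.6 + 1/6.51 = 0.2353 (1/Ω).
By the current-divider rule, I = I_total · G_k/ΣG = 8.16 × 0.1345 = 1.098 mA.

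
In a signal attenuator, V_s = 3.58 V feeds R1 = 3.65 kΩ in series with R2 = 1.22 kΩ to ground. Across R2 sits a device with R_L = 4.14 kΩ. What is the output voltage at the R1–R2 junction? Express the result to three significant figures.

R2 ‖ R_L = (1.22 × 4.14)/(1.22 + 4.14) = 0.9423 kΩ.
Now apply the divider: V_out = 3.58 × 0.2052 = 0.7346 V.
(Unloaded it would be 0.897 V; the load pulls it down.)

V_out ≈ 0.735 V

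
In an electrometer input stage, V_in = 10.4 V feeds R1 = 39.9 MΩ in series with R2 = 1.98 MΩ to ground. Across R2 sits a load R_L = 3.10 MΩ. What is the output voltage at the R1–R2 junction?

R2 ‖ R_L = (1.98 × 3.10)/(1.98 + 3.10) = 1.208 MΩ.
Then V_out = V_in · R2'/(R1 + R2') = 10.4 × 1.208/41.11 = 0.3057 V.

V_out ≈ 0.306 V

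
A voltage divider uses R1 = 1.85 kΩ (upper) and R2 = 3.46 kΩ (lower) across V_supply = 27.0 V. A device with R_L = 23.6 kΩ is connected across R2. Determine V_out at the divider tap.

V_out ≈ 16.7 V

The load sits in parallel with R2, giving an effective lower resistance R2' = R2·R_L/(R2+R_L) = 3.018 kΩ.
Then V_out = V_supply · R2'/(R1 + R2') = 27.0 × 3.018/4.868 = 16.74 V.
(Unloaded it would be 17.6 V; the load pulls it down.)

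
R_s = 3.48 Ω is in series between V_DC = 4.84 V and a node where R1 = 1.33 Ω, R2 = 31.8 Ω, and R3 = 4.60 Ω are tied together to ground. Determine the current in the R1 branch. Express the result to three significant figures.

Equivalent of the parallel group: R_p = 0.9993 Ω.
V_A = 4.84 × 0.9993/4.479 = 1.080 V.
Branch current I = V_A/R1 = 1.080/1.33 = 0.8118 A.
(Check via current divider: I_total = 1.081 A; share G_k/ΣG = 0.7513 → same result.)

I ≈ 0.812 A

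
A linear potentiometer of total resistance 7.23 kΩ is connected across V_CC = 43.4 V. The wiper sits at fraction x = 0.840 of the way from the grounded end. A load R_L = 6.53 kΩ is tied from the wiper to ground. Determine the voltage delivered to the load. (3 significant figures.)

The pot divides into 1.157 kΩ above the wiper and 6.073 kΩ below.
R_L loads the lower segment: effective lower R = 3.147 kΩ.
V_out = 43.4 × 3.147/(1.157 + 3.147) = 31.73 V.
(Unloaded: V_out = x·V_CC = 36.5 V.)

V_out ≈ 31.7 V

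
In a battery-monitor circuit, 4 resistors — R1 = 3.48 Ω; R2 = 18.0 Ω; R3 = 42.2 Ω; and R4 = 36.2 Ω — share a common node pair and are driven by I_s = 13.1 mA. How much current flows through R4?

Total conductance ΣG = 1/3.48 + 1/18.0 + 1/42.2 + 1/36.2 = 0.3942 (units of 1/Ω).
R4 takes the fraction G_k/ΣG = 0.02762/0.3942 = 0.07007, so I = 13.1 × 0.07007 = 0.9179 mA.

I ≈ 0.918 mA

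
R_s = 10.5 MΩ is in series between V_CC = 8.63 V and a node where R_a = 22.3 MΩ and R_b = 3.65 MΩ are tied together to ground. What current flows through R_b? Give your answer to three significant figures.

I ≈ 0.544 µA

Combine the parallel branches: R_p = (1/22.3 + 1/3.65)⁻¹ = 3.137 MΩ.
Node voltage V_A = V_CC · R_p/(R_s + R_p) = 8.63 × 0.2300 = 1.985 V.
I(R_b) = V_A / R_b = 1.985/3.65 = 0.5438 µA.
(Check via current divider: I_total = 0.6329 µA; share G_k/ΣG = 0.8593 → same result.)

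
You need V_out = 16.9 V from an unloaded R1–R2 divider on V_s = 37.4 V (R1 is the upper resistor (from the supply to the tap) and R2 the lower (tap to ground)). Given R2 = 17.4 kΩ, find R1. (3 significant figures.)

R1 ≈ 21.1 kΩ

The divider ratio is R2/(R1+R2) = 16.9/37.4 = 0.4519.
So R1 = R2 · (V_s/V_out − 1) = 17.4 × (37.4/16.9 − 1) = 17.4 × 1.213 = 21.11 kΩ.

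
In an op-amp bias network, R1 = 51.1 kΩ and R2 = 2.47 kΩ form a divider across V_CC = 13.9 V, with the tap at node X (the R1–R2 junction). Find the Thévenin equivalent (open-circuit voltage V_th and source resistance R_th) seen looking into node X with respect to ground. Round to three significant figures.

With X open, the divider is unloaded: V_th = 13.9 × 2.47/53.57 = 0.6409 V.
With V_CC suppressed (replaced by a short), R_th = R1 ‖ R2 = (51.10 × 2.47)/(51.10 + 2.47) = 2.356 kΩ.

V_th ≈ 0.641 V, R_th ≈ 2.36 kΩ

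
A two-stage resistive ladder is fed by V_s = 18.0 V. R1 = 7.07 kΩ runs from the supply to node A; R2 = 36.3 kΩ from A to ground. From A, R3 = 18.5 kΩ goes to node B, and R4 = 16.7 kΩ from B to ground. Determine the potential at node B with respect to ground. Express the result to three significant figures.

V_B ≈ 6.12 V

Looking into the second stage from A: R3 + R4 = 35.20 kΩ appears in parallel with R2.
R2 ‖ (R3+R4) = 17.87 kΩ.
So V_A = 18.0 × 0.7165 = 12.90 V.
Then the unloaded second divider: V_B = V_A × R4/(R3+R4) = 12.90 × 0.4744 = 6.119 V.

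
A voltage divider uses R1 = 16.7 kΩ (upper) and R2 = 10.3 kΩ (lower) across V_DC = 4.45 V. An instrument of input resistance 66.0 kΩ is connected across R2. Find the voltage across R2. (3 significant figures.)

First combine the lower leg with the load: R2 ‖ R_L = 8.910 kΩ.
Now apply the divider: V_out = 4.45 × 0.3479 = 1.548 V.
(Unloaded it would be 1.70 V; the load pulls it down.)

V_out ≈ 1.55 V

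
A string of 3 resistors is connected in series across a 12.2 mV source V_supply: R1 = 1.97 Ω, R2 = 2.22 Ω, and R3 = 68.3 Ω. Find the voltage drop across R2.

Series total: ΣR = 1.97 + 2.22 + 68.3 = 72.49 Ω.
V = V_supply · R/ΣR = 12.2 × 0.03062 = 0.3736 mV.

V ≈ 0.374 mV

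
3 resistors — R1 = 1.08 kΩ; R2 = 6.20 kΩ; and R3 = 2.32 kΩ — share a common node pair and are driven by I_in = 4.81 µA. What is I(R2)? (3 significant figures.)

Conductances: ΣG = 1/1.08 + 1/6.20 + 1/2.32 = 1.518 (1/kΩ).
By the current-divider rule, I = I_in · G_k/ΣG = 4.81 × 0.1062 = 0.5110 µA.

I ≈ 0.511 µA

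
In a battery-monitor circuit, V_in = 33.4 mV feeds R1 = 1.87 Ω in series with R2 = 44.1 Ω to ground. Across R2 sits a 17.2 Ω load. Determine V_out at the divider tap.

The load sits in parallel with R2, giving an effective lower resistance R2' = R2·R_L/(R2+R_L) = 12.37 Ω.
Now apply the divider: V_out = 33.4 × 0.8687 = 29.02 mV.

V_out ≈ 29.0 mV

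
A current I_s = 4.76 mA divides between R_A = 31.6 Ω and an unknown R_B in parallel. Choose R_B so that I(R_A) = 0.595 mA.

The fraction through R_A equals R_B/(R_A+R_B).
With f = 0.1250, R_B = R_A · f/(1−f) = 31.6 × 0.1429 = 4.514 Ω.

R_B ≈ 4.51 Ω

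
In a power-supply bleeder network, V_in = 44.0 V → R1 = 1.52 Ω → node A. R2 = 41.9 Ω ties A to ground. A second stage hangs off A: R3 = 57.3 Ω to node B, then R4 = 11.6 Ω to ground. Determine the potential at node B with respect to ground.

The second stage (R3 + R4 = 68.90 Ω) loads node A in parallel with R2.
R2 ‖ (R3+R4) = 26.06 Ω.
So V_A = 44.0 × 0.9449 = 41.57 V.
V_B = V_A × 0.1684 = 7.000 V.

V_B ≈ 7.00 V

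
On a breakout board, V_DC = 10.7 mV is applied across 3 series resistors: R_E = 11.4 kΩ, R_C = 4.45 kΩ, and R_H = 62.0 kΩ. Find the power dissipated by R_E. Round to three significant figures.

ΣR = 77.85 kΩ → I = 10.7/77.85 = 0.1374 µA.
V(R_E) = I·R = 1.567 mV; P = V·I = 1.567 × 0.1374 = 0.2154 nW.

P ≈ 0.215 nW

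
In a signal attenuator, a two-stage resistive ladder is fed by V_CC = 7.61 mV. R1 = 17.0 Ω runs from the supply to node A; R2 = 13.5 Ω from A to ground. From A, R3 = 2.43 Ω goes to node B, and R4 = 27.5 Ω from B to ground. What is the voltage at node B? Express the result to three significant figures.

V_B ≈ 2.47 mV

Looking into the second stage from A: R3 + R4 = 29.93 Ω appears in parallel with R2.
Effective lower resistance at A: R2 ‖ 29.93 = 9.304 Ω.
First divider: V_A = V_CC · 9.304/(17.0 + 9.304) = 2.692 mV.
Then the unloaded second divider: V_B = V_A × R4/(R3+R4) = 2.692 × 0.9188 = 2.473 mV.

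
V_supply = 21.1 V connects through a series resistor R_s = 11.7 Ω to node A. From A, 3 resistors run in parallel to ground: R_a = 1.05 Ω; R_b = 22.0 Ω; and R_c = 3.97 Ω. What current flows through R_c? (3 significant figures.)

I ≈ 0.340 A

Equivalent of the parallel group: R_p = 0.8002 Ω.
V_A = 21.1 × 0.8002/12.50 = 1.351 V.
Branch current I = V_A/R_c = 1.351/3.97 = 0.3402 A.
(Equivalently: I_total = 1.688 A, then current-divider fraction G_k/ΣG = 0.2016.)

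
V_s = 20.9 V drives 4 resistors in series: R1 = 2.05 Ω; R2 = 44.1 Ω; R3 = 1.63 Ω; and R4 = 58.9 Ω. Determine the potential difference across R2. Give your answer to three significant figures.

V ≈ 8.64 V

Series total: ΣR = 2.05 + 44.1 + 1.63 + 58.9 = 106.7 Ω.
Voltage divider: V = V_s · (44.10 / 106.7) = 20.9 × 0.4134 = 8.640 V.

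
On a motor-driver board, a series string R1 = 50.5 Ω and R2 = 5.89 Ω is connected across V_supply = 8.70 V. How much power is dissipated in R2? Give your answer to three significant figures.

ΣR = 56.39 Ω → I = 8.70/56.39 = 0.1543 A.
P = I²R = 0.02380 × 5.89 = 0.1402 W.

P ≈ 0.140 W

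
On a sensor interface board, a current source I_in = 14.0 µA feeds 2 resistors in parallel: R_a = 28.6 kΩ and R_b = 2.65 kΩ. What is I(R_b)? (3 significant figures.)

I ≈ 12.8 µA

For two parallel branches, I_k = I_in · (other R)/(sum of R).
I(R_b) = 14.0 × 28.6/(28.6 + 2.65) = 14.0 × 0.9152 = 12.81 µA.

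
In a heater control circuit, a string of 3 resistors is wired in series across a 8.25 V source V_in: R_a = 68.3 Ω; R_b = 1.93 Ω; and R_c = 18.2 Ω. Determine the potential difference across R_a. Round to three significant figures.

Total series resistance ΣR = 68.3 + 1.93 + 18.2 = 88.43 Ω.
V = V_in · R/ΣR = 8.25 × 0.7724 = 6.372 V.

V ≈ 6.37 V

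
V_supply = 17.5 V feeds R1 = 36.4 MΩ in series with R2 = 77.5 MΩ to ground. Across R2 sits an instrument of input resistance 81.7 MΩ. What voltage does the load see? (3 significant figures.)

The load sits in parallel with R2, giving an effective lower resistance R2' = R2·R_L/(R2+R_L) = 39.77 MΩ.
Voltage divider with the loaded lower leg: V_out = 17.5 × 39.77/(36.4 + 39.77) = 17.5 × 0.5221 = 9.137 V.

V_out ≈ 9.14 V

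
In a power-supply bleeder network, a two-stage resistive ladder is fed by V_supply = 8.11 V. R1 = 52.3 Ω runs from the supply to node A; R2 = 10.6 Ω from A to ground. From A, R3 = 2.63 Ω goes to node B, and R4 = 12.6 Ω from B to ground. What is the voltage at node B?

V_B ≈ 0.716 V

The second stage (R3 + R4 = 15.23 Ω) loads node A in parallel with R2.
Effective lower resistance at A: R2 ‖ 15.23 = 6.250 Ω.
V_A = 8.11 × 6.250/(52.3 + 6.250) = 0.8657 V.
Then the unloaded second divider: V_B = V_A × R4/(R3+R4) = 0.8657 × 0.8273 = 0.7162 V.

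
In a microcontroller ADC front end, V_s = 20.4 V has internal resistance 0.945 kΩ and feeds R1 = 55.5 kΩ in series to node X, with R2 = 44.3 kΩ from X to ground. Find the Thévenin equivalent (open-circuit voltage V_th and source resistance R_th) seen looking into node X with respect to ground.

R1' = 0.945 + 55.5 = 56.45 kΩ (source resistance + R1).
Open-circuit (no load on X): V_th = V_s · R2/(R1' + R2) = 20.4 × 44.3/(56.45 + 44.3) = 8.970 V.
Looking into X with the source shorted: R_th = R1'·R2/(R1'+R2) = 56.45 × 44.3/100.7 = 24.82 kΩ.

V_th ≈ 8.97 V, R_th ≈ 24.8 kΩ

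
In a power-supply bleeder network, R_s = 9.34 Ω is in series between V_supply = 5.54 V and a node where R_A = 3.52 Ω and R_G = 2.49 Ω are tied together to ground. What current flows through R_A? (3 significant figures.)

Combine the parallel branches: R_p = (1/3.52 + 1/2.49)⁻¹ = 1.458 Ω.
V_A by voltage divider: V_A = 5.54 × 1.458/(9.34 + 1.458) = 0.7482 V.
I(R_A) = V_A / R_A = 0.7482/3.52 = 0.2126 A.

I ≈ 0.213 A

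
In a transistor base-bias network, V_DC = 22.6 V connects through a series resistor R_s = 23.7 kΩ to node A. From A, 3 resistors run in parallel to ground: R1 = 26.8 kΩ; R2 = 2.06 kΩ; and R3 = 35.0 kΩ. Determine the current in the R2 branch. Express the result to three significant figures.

I ≈ 0.780 mA

Combine the parallel branches: R_p = (1/26.8 + 1/2.06 + 1/35.0)⁻¹ = 1.814 kΩ.
V_A by voltage divider: V_A = 22.6 × 1.814/(23.7 + 1.814) = 1.607 V.
Branch current I = V_A/R2 = 1.607/2.06 = 0.7799 mA.
(Check via current divider: I_total = 0.8858 mA; share G_k/ΣG = 0.8805 → same result.)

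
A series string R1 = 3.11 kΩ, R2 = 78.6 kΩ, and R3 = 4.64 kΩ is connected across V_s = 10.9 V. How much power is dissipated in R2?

P ≈ 1.25 mW

The common current is I = 10.9/86.35 = 0.1262 mA.
V(R2) = I·R = 9.922 V; P = V·I = 9.922 × 0.1262 = 1.252 mW.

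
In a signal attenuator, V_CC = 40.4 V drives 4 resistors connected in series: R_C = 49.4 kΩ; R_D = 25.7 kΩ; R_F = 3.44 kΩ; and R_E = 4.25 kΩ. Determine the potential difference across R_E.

V ≈ 2.07 V

ΣR = 49.4 + 25.7 + 3.44 + 4.25 = 82.79 kΩ.
By the voltage-divider rule, V = 40.4 × 4.250/82.79 = 2.074 V.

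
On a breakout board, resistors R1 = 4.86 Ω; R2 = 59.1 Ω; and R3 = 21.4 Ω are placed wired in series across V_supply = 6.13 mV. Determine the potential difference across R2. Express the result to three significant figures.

V ≈ 4.24 mV

ΣR = 4.86 + 59.1 + 21.4 = 85.36 Ω.
V = V_supply · R/ΣR = 6.13 × 0.6924 = 4.244 mV.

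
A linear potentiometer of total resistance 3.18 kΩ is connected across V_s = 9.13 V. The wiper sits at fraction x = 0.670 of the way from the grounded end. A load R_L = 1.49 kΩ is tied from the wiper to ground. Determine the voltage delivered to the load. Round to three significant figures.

V_out ≈ 4.16 V

Split the track: R_lower = x·R_p = 2.131 kΩ, R_upper = (1−x)·R_p = 1.049 kΩ.
Lower segment in parallel with the load: 2.131 ‖ 1.49 = 0.8768 kΩ.
V_out = 9.13 × 0.8768/(1.049 + 0.8768) = 4.156 V.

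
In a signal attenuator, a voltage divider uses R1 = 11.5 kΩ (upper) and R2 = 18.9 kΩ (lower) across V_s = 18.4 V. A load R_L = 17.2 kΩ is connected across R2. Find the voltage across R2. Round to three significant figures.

V_out ≈ 8.08 V

R2 ‖ R_L = (18.9 × 17.2)/(18.9 + 17.2) = 9.005 kΩ.
Now apply the divider: V_out = 18.4 × 0.4392 = 8.081 V.
(Unloaded it would be 11.4 V; the load pulls it down.)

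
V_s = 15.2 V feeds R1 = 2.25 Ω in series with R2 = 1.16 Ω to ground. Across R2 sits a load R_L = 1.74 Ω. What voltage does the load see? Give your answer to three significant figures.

V_out ≈ 3.59 V

First combine the lower leg with the load: R2 ‖ R_L = 0.6960 Ω.
Voltage divider with the loaded lower leg: V_out = 15.2 × 0.6960/(2.25 + 0.6960) = 15.2 × 0.2363 = 3.591 V.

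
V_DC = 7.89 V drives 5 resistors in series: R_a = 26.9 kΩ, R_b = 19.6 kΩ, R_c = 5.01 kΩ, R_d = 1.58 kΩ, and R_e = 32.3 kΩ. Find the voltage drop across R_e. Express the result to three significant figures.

V ≈ 2.98 V

Series total: ΣR = 26.9 + 19.6 + 5.01 + 1.58 + 32.3 = 85.39 kΩ.
Voltage divider: V = V_DC · (32.30 / 85.39) = 7.89 × 0.3783 = 2.985 V.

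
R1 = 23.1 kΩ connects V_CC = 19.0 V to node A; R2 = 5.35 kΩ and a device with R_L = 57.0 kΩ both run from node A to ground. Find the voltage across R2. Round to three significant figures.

V_out ≈ 3.32 V

R2 ‖ R_L = (5.35 × 57.0)/(5.35 + 57.0) = 4.891 kΩ.
Voltage divider with the loaded lower leg: V_out = 19.0 × 4.891/(23.1 + 4.891) = 19.0 × 0.1747 = 3.320 V.
(Unloaded it would be 3.57 V; the load pulls it down.)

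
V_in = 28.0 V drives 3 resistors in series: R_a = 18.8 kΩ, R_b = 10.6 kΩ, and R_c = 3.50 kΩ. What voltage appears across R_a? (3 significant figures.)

ΣR = 18.8 + 10.6 + 3.50 = 32.90 kΩ.
By the voltage-divider rule, V = 28.0 × 18.80/32.90 = 16.00 V.

V ≈ 16.0 V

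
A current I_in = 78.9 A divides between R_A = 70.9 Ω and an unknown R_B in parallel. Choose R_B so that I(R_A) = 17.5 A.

R_B ≈ 20.2 Ω

The fraction through R_A equals R_B/(R_A+R_B).
17.5/78.9 = R_B/(R_A + R_B) → R_B = R_A · (0.2218)/(1 − 0.2218) = 70.9 × 0.2850 = 20.21 Ω.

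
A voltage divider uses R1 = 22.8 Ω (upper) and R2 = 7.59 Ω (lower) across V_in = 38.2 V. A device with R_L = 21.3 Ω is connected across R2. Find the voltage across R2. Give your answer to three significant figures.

V_out ≈ 7.53 V

R2 ‖ R_L = (7.59 × 21.3)/(7.59 + 21.3) = 5.596 Ω.
Now apply the divider: V_out = 38.2 × 0.1971 = 7.528 V.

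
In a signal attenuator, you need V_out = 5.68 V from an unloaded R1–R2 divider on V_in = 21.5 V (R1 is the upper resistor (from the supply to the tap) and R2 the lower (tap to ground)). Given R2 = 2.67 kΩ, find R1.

R1 ≈ 7.44 kΩ

Required fraction k = V_out/V_in = 0.2642.
R1 = R2·(1/k − 1) = 2.67 × 2.785 = 7.437 kΩ.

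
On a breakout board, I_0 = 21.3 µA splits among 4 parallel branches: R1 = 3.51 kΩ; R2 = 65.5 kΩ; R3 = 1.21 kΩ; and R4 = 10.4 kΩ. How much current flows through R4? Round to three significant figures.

Total conductance ΣG = 1/3.51 + 1/65.5 + 1/1.21 + 1/10.4 = 1.223 (units of 1/kΩ).
By the current-divider rule, I = I_0 · G_k/ΣG = 21.3 × 0.07864 = 1.675 µA.

I ≈ 1.67 µA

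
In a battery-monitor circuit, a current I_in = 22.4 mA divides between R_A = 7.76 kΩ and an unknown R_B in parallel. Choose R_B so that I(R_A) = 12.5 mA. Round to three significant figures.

In a two-way split, I_A/I_in = R_B/(R_A + R_B).
With f = 0.5580, R_B = R_A · f/(1−f) = 7.76 × 1.263 = 9.798 kΩ.

R_B ≈ 9.80 kΩ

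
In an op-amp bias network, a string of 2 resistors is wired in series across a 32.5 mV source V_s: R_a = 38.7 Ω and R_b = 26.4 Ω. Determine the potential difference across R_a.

V ≈ 19.3 mV

Series total: ΣR = 38.7 + 26.4 = 65.10 Ω.
By the voltage-divider rule, V = 32.5 × 38.70/65.10 = 19.32 mV.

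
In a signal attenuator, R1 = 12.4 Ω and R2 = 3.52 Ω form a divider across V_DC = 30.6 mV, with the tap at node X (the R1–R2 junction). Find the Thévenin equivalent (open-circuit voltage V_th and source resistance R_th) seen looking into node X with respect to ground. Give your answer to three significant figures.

V_th is the unloaded tap voltage: V_DC · R2/(R1+R2) = 30.6 × 0.2211 = 6.766 mV.
Looking into X with the source shorted: R_th = R1·R2/(R1+R2) = 12.40 × 3.52/15.92 = 2.742 Ω.

V_th ≈ 6.77 mV, R_th ≈ 2.74 Ω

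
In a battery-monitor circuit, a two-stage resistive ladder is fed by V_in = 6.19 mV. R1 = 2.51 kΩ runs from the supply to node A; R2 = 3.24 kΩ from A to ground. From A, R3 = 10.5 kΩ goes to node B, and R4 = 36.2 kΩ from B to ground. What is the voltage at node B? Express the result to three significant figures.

V_B ≈ 2.62 mV

Looking into the second stage from A: R3 + R4 = 46.70 kΩ appears in parallel with R2.
Effective lower resistance at A: R2 ‖ 46.70 = 3.030 kΩ.
So V_A = 6.19 × 0.5469 = 3.385 mV.
Then the unloaded second divider: V_B = V_A × R4/(R3+R4) = 3.385 × 0.7752 = 2.624 mV.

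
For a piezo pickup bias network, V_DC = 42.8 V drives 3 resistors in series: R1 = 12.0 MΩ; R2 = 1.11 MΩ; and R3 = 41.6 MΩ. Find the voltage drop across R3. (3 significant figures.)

Series total: ΣR = 12.0 + 1.11 + 41.6 = 54.71 MΩ.
By the voltage-divider rule, V = 42.8 × 41.60/54.71 = 32.54 V.

V ≈ 32.5 V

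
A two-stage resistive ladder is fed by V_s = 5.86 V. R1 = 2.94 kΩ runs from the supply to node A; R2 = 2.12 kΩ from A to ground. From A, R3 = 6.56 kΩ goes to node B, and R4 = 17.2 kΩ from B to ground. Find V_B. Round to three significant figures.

V_B ≈ 1.69 V

Node A sees R2 in parallel with the series input of stage 2, R3 + R4 = 23.76 kΩ.
R2 ‖ (R3+R4) = 1.946 kΩ.
So V_A = 5.86 × 0.3983 = 2.334 V.
Then the unloaded second divider: V_B = V_A × R4/(R3+R4) = 2.334 × 0.7239 = 1.690 V.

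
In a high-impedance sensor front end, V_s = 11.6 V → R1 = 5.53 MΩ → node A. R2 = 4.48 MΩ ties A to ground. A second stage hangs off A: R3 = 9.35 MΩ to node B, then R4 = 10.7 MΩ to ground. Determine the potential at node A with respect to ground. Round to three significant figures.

The second stage (R3 + R4 = 20.05 MΩ) loads node A in parallel with R2.
Effective lower resistance at A: R2 ‖ 20.05 = 3.662 MΩ.
V_A = 11.6 × 3.662/(5.53 + 3.662) = 4.621 V.

V_A ≈ 4.62 V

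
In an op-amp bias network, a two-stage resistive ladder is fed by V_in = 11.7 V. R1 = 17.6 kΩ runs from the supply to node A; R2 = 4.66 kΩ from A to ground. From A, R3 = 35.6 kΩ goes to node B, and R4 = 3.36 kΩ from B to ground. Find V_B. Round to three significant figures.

V_B ≈ 0.193 V

Node A sees R2 in parallel with the series input of stage 2, R3 + R4 = 38.96 kΩ.
R2 ‖ (R3+R4) = 4.162 kΩ.
V_A = 11.7 × 4.162/(17.6 + 4.162) = 2.238 V.
V_B = V_A × 0.08624 = 0.1930 V.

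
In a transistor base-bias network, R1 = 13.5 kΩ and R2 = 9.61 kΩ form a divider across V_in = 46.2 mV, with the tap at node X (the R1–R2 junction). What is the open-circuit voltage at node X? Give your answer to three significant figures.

V_th ≈ 19.2 mV

Open-circuit (no load on X): V_th = V_in · R2/(R1 + R2) = 46.2 × 9.61/(13.50 + 9.61) = 19.21 mV.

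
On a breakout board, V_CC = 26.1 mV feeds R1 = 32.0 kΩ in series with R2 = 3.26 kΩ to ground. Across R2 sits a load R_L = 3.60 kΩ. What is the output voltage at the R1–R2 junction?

First combine the lower leg with the load: R2 ‖ R_L = 1.711 kΩ.
Now apply the divider: V_out = 26.1 × 0.05075 = 1.325 mV.

V_out ≈ 1.32 mV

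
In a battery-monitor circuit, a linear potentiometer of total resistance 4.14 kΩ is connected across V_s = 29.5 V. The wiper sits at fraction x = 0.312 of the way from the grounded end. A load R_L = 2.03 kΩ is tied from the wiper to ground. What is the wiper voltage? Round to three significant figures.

V_out ≈ 6.40 V

Split the track: R_lower = x·R_p = 1.292 kΩ, R_upper = (1−x)·R_p = 2.848 kΩ.
R_L loads the lower segment: effective lower R = 0.7894 kΩ.
Loaded-divider output: V_out = 29.5 × 0.2170 = 6.402 V.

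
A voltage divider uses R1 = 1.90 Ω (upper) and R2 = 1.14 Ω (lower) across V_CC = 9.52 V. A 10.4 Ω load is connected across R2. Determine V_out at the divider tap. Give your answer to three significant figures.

V_out ≈ 3.34 V

First combine the lower leg with the load: R2 ‖ R_L = 1.027 Ω.
Now apply the divider: V_out = 9.52 × 0.3510 = 3.341 V.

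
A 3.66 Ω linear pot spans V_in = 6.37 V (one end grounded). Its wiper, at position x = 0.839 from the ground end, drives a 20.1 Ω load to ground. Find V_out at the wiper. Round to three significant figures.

V_out ≈ 5.22 V

Split the track: R_lower = x·R_p = 3.071 Ω, R_upper = (1−x)·R_p = 0.5893 Ω.
R_L loads the lower segment: effective lower R = 2.664 Ω.
Loaded-divider output: V_out = 6.37 × 0.8189 = 5.216 V.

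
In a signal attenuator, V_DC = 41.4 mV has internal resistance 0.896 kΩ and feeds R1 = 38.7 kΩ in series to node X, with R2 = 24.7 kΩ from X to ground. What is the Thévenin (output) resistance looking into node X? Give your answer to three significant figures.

R1' = 0.896 + 38.7 = 39.60 kΩ (source resistance + R1).
Looking into X with the source shorted: R_th = R1'·R2/(R1'+R2) = 39.60 × 24.7/64.30 = 15.21 kΩ.

R_th ≈ 15.2 kΩ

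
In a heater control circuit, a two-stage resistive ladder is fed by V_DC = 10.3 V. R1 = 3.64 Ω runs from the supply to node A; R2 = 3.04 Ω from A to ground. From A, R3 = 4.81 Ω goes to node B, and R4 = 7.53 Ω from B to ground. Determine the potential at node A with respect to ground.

Looking into the second stage from A: R3 + R4 = 12.34 Ω appears in parallel with R2.
R2 ‖ (R3+R4) = 2.439 Ω.
V_A = 10.3 × 2.439/(3.64 + 2.439) = 4.133 V.

V_A ≈ 4.13 V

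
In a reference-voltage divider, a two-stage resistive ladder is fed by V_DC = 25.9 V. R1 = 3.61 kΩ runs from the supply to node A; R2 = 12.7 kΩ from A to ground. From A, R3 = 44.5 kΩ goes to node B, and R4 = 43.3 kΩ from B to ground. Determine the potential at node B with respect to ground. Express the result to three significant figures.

V_B ≈ 9.64 V

Node A sees R2 in parallel with the series input of stage 2, R3 + R4 = 87.80 kΩ.
Effective lower resistance at A: R2 ‖ 87.80 = 11.10 kΩ.
So V_A = 25.9 × 0.7545 = 19.54 V.
Then the unloaded second divider: V_B = V_A × R4/(R3+R4) = 19.54 × 0.4932 = 9.637 V.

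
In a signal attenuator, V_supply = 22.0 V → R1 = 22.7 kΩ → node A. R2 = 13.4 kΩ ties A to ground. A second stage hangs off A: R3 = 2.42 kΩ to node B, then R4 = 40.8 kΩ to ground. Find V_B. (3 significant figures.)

V_B ≈ 6.45 V

The second stage (R3 + R4 = 43.22 kΩ) loads node A in parallel with R2.
R2 ‖ (R3+R4) = 10.23 kΩ.
So V_A = 22.0 × 0.3106 = 6.834 V.
Then the unloaded second divider: V_B = V_A × R4/(R3+R4) = 6.834 × 0.9440 = 6.451 V.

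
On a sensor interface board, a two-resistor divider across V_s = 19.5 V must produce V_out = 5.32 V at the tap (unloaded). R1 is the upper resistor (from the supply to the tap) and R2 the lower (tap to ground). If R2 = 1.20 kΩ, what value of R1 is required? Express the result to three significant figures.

R1 ≈ 3.20 kΩ

The divider ratio is R2/(R1+R2) = 5.32/19.5 = 0.2728.
So R1 = R2 · (V_s/V_out − 1) = 1.20 × (19.5/5.32 − 1) = 1.20 × 2.665 = 3.198 kΩ.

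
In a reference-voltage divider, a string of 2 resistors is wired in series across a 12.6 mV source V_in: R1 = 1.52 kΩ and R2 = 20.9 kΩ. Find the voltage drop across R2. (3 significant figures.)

ΣR = 1.52 + 20.9 = 22.42 kΩ.
By the voltage-divider rule, V = 12.6 × 20.90/22.42 = 11.75 mV.

V ≈ 11.7 mV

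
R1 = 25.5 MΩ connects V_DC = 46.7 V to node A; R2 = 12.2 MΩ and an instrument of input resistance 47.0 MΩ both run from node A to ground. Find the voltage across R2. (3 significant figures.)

V_out ≈ 12.9 V

The load sits in parallel with R2, giving an effective lower resistance R2' = R2·R_L/(R2+R_L) = 9.686 MΩ.
Now apply the divider: V_out = 46.7 × 0.2753 = 12.86 V.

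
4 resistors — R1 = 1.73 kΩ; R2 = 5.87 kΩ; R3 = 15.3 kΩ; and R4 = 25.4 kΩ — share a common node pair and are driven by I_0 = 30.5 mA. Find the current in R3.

I ≈ 2.34 mA

Conductances: ΣG = 1/1.73 + 1/5.87 + 1/15.3 + 1/25.4 = 0.8531 (1/kΩ).
Current divider: I(R3) = I_0 · G_k/ΣG = 30.5 × (0.06536/0.8531) = 30.5 × 0.07661 = 2.337 mA.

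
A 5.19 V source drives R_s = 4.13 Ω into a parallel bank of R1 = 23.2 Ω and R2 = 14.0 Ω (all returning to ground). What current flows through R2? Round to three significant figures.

Combine the parallel branches: R_p = (1/23.2 + 1/14.0)⁻¹ = 8.731 Ω.
V_A by voltage divider: V_A = 5.19 × 8.731/(4.13 + 8.731) = 3.523 V.
I(R2) = V_A / R2 = 3.523/14.0 = 0.2517 A.

I ≈ 0.252 A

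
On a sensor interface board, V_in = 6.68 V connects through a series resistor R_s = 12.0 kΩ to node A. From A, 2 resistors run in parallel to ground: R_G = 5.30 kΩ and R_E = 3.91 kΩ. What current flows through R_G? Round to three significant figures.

Equivalent of the parallel group: R_p = 2.250 kΩ.
V_A = 6.68 × 2.250/14.25 = 1.055 V.
Branch current I = V_A/R_G = 1.055/5.30 = 0.1990 mA.

I ≈ 0.199 mA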